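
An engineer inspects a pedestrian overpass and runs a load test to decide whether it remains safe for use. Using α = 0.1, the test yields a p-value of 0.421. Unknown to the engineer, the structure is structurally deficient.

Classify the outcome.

Type II error

The conventional null hypothesis is that the structure meets the required load capacity (safe).
Since p = 0.421 ≥ α = 0.1, H₀ is not rejected.
H₀ is false (actually the structure is structurally deficient).
Failing to reject a false H₀ is a Type II error.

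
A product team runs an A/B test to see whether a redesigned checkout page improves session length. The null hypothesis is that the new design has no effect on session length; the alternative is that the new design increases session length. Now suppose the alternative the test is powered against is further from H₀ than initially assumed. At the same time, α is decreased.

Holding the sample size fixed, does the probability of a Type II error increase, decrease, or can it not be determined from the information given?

Cannot be determined from the information given.

The first change alone would make β decrease; the second alone would make β increase. Which effect dominates depends on the magnitudes, which are not given.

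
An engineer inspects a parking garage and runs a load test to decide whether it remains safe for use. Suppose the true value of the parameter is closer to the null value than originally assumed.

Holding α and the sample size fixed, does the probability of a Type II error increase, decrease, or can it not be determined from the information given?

It increases.

When the true parameter is near the null value, the test has a harder time distinguishing Ha from H₀.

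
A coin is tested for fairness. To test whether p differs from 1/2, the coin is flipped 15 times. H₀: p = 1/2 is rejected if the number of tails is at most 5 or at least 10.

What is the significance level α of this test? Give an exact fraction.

Under H₀, K ~ Binomial(15, 1/2); α is the probability of landing in either tail, P(K ≤ 5) + P(K ≥ 10).
The two tails are symmetric, so α = 2·(1 + 15 + 105 + 455 + 1365 + 3003)/2^15 = 9888/32768 = 309/1024.

309/1024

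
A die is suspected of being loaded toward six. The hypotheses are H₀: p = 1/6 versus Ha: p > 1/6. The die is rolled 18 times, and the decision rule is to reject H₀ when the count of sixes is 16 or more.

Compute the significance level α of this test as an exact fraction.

979/25389989167104

Under H₀, K ~ Binomial(18, 1/6), and α = P(K ≥ 16).
P(K ≥ 16) = Σ_{j=16}^{18} C(18,j)·(1/6)^j·(5/6)^{18-j} = 979/25389989167104.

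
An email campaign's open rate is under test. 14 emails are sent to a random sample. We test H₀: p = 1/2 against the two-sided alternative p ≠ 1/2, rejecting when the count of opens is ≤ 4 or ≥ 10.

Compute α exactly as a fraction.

1471/8192

α = P(K ≤ 4 or K ≥ 10 | p = 1/2), K ~ Binomial(14, 1/2).
Each tail has probability (1 + 14 + 91 + 364 + 1001)/16384; doubling gives α = 2942/16384 = 1471/8192.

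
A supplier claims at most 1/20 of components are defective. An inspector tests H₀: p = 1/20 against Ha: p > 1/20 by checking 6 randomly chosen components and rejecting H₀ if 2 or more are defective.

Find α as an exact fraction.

Under H₀, Y ~ Binomial(6, 1/20); the Type I error rate is P(Y ≥ 2).
α = 1 − P(Y ≤ 1) = 1 − 2476099/2560000 = 83901/2560000.

83901/2560000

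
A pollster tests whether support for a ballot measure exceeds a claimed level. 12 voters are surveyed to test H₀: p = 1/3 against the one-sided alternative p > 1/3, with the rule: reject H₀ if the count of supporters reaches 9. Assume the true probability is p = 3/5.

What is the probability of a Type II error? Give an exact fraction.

37825328/48828125

A Type II error is failing to reject when Ha holds: with p = 3/5, β = P(Y ≤ 8).
Adding the binomial probabilities P(Y=0)+…+P(Y=8) at p = 3/5 gives 37825328/48828125.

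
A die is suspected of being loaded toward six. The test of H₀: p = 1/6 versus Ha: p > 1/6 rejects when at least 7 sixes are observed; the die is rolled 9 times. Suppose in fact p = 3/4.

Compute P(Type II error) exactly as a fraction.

Under the alternative p = 3/4, S ~ Binomial(9, 3/4); β is the probability the test does not reject, P(S < 7).
Adding the binomial probabilities P(S=0)+…+P(S=6) at p = 3/4 gives 13085/32768.

13085/32768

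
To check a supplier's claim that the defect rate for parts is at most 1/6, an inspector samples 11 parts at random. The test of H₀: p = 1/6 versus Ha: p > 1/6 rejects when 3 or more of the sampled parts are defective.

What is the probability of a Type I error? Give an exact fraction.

Under H₀, X ~ Binomial(11, 1/6); the Type I error rate is P(X ≥ 3).
Via the complement, α = 1 − Σ_{j=0}^{2} C(11,j)(1/6)^j(5/6)^{11-j} = 3671303/13436928.

3671303/13436928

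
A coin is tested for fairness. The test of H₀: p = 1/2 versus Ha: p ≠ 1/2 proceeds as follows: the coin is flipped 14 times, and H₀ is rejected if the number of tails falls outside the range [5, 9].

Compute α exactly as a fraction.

Under H₀, K ~ Binomial(14, 1/2); α is the probability of landing in either tail, P(K ≤ 4) + P(K ≥ 10).
By symmetry, α = 2·P(K ≤ 4) = 2·(1 + 14 + 91 + 364 + 1001)/16384 = 2942/16384 = 1471/8192.

1471/8192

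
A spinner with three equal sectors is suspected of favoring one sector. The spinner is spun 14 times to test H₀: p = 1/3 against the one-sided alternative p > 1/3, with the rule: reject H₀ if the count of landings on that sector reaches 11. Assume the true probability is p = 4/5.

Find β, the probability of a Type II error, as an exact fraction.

β = P(fail to reject H₀ | Ha true) = P(Y ≤ 10 | p = 4/5), Y ~ Binomial(14, 4/5).
Equivalently, β = 1 − P(Y ≥ 11) = 1842102761/6103515625.

1842102761/6103515625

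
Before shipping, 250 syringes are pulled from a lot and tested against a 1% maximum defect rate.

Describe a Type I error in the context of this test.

A Type I error would mean concluding that the lot's defect rate exceeds 1% when in fact the lot's defect rate is 1% (within specification).

With the conventional null hypothesis that the lot's defect rate is 1% (within specification):
A Type I error is rejecting H₀ when H₀ is true.
Here that means rejecting the lot and scrapping or reworking it when actually the lot's defect rate is 1% (within specification).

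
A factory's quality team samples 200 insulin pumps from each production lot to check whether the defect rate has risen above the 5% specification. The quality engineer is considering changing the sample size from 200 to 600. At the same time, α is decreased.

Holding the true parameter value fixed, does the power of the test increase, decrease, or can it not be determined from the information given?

The first change alone would make β decrease; the second alone would make β increase. Which effect dominates depends on the magnitudes, which are not given.
Since power = 1 − β, the effect on power is likewise indeterminate.

Cannot be determined from the information given.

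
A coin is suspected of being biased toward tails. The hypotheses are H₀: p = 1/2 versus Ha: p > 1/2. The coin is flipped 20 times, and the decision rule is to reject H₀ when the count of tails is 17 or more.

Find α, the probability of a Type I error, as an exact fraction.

1351/1048576

α = P(reject H₀ | H₀ true) = P(X ≥ 17 | p = 1/2), with X ~ Binomial(20, 1/2).
Summing the upper tail: (1140 + 190 + 20 + 1) / 2^20 = 1351/1048576.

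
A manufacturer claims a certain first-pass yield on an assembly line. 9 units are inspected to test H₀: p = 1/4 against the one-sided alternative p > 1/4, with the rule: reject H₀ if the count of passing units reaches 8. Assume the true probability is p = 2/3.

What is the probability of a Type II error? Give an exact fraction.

β = P(fail to reject H₀ | Ha true) = P(K ≤ 7 | p = 2/3), K ~ Binomial(9, 2/3).
Equivalently, β = 1 − P(K ≥ 8) = 16867/19683.

16867/19683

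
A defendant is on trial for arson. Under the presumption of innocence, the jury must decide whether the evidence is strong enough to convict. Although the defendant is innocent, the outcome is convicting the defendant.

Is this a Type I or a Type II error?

Type I error

The null hypothesis here is that the defendant is innocent.
'Convicting the defendant' corresponds to rejecting H₀.
H₀ was rejected but H₀ is true — a Type I error (false positive).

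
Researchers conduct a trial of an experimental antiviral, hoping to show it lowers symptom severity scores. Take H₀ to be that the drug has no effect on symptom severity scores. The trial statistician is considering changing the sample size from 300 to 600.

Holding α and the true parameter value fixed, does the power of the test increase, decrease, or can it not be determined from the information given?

More data shrinks sampling variability; the test statistic under Ha concentrates further from the null value, making rejection more likely.
Since power = 1 − β and β decreases, power increases.

It increases.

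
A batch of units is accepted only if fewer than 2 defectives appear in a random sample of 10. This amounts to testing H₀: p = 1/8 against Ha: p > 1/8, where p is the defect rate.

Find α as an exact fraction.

387730505/1073741824

Under H₀, S ~ Binomial(10, 1/8); the Type I error rate is P(S ≥ 2).
Computing the lower-tail complement: 1 − 686011319/1073741824 = 387730505/1073741824.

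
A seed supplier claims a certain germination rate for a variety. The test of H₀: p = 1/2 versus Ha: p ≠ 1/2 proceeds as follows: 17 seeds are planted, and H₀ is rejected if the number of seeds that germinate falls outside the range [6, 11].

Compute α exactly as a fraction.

The significance level is the null-hypothesis probability of the rejection region {≤5} ∪ {≥12}.
The two tails are symmetric, so α = 2·(1 + 17 + 136 + 680 + 2380 + 6188)/2^17 = 18804/131072 = 4701/32768.

4701/32768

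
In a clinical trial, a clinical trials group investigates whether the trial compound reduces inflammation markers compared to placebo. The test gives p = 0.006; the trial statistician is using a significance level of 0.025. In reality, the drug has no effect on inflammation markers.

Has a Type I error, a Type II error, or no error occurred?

Type I error

The conventional null hypothesis is that the drug has no effect on inflammation markers.
Since p = 0.006 < α = 0.025, H₀ is rejected.
H₀ is true (actually the drug has no effect on inflammation markers).
Rejecting a true H₀ is a Type I error.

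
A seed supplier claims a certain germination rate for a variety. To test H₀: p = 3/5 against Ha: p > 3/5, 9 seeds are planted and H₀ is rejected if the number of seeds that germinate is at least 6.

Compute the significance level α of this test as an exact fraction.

α = P(reject H₀ | H₀ true) = P(Y ≥ 6 | p = 3/5), with Y ~ Binomial(9, 3/5).
Summing C(9,j)(3/5)^j(2/5)^{9−j} for j = 6,…,9 gives 942597/1953125.

942597/1953125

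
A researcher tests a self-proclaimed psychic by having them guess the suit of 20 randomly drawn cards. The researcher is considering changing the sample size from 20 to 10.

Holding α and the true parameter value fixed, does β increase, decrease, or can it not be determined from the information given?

It increases.

A smaller sample increases the standard error, so the sampling distributions under H₀ and Ha overlap more.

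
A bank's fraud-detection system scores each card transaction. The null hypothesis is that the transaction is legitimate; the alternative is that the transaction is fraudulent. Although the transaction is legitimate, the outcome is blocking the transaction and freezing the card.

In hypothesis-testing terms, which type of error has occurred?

Type I error

'Blocking the transaction and freezing the card' corresponds to rejecting H₀.
H₀ was rejected but H₀ is true — a Type I error (false positive).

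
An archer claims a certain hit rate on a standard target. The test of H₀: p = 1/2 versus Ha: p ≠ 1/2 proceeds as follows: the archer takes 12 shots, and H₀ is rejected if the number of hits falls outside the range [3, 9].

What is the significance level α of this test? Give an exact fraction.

α = P(S ≤ 2 or S ≥ 10 | p = 1/2), S ~ Binomial(12, 1/2).
The two tails are symmetric, so α = 2·(1 + 12 + 66)/2^12 = 158/4096 = 79/2048.

79/2048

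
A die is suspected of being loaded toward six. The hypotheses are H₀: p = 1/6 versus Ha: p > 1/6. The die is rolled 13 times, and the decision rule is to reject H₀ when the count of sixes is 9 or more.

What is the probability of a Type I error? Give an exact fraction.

53849/1451188224

The Type I error probability is α = P(S ≥ 9) computed under H₀, where S ~ Binomial(13, 1/6).
Adding the binomial terms for j = 9 through 13 with p = 1/6 yields 53849/1451188224.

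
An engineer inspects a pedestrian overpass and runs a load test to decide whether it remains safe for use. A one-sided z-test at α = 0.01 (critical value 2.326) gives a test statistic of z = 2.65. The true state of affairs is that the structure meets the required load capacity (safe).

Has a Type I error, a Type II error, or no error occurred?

Type I error

The conventional null hypothesis is that the structure meets the required load capacity (safe).
Since z = 2.65 > z* = 2.326, H₀ is rejected.
H₀ is true (actually the structure meets the required load capacity (safe)).
Rejecting a true H₀ is a Type I error.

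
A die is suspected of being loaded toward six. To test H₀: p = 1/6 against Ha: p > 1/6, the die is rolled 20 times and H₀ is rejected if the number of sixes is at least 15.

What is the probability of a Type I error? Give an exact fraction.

The Type I error probability is α = P(Y ≥ 15) computed under H₀, where Y ~ Binomial(20, 1/6).
P(Y ≥ 15) = Σ_{j=15}^{20} C(20,j)·(1/6)^j·(5/6)^{20-j} = 1434041/101559956668416.

1434041/101559956668416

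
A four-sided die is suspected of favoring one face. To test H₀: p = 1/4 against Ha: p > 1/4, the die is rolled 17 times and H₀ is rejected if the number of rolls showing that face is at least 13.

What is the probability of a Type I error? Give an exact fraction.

3319/268435456

α = P(reject H₀ | H₀ true) = P(K ≥ 13 | p = 1/4), with K ~ Binomial(17, 1/4).
P(K ≥ 13) = Σ_{j=13}^{17} C(17,j)·(1/4)^j·(3/4)^{17-j} = 3319/268435456.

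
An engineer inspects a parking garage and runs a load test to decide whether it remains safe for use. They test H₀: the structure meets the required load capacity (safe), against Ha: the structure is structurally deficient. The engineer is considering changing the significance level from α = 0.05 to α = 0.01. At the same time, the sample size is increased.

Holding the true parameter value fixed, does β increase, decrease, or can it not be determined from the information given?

Cannot be determined from the information given.

The first change alone would make β increase; the second alone would make β decrease. Which effect dominates depends on the magnitudes, which are not given.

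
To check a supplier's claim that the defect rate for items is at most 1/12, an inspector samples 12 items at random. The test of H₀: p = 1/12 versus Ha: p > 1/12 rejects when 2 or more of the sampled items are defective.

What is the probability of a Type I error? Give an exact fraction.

Under H₀, S ~ Binomial(12, 1/12); the Type I error rate is P(S ≥ 2).
Via the complement, α = 1 − Σ_{j=0}^{1} C(12,j)(1/12)^j(11/12)^{12-j} = 2353932024203/8916100448256.

2353932024203/8916100448256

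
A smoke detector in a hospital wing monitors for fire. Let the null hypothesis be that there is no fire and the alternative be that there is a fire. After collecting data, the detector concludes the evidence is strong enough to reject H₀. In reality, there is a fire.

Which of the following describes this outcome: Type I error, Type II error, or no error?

The test rejected a false H₀ — the decision matches the true state.

No error — this is a correct decision.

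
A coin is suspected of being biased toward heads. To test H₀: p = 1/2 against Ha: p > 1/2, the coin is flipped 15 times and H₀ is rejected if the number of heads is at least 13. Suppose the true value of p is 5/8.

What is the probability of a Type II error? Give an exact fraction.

33725631854457/35184372088832

A Type II error is failing to reject when Ha holds: with p = 5/8, β = P(S ≤ 12).
Summing C(15,j)·(5/8)^j·(3/8)^{15-j} for j = 0..12 gives 33725631854457/35184372088832.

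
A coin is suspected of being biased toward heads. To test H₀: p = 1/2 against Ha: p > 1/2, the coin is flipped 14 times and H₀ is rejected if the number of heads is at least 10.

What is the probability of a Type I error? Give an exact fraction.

The Type I error probability is α = P(S ≥ 10) computed under H₀, where S ~ Binomial(14, 1/2).
That's C(14,10) + C(14,11) + C(14,12) + C(14,13) + C(14,14) over 2^14, i.e. (1001 + 364 + 91 + 14 + 1)/16384 = 1471/16384.

1471/16384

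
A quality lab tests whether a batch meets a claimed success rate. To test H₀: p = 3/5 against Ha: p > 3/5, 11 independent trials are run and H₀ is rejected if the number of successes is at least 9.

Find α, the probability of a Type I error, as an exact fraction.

α = P(reject H₀ | H₀ true) = P(X ≥ 9 | p = 3/5), with X ~ Binomial(11, 3/5).
Adding the binomial terms for j = 9 through 11 with p = 3/5 yields 1161297/9765625.

1161297/9765625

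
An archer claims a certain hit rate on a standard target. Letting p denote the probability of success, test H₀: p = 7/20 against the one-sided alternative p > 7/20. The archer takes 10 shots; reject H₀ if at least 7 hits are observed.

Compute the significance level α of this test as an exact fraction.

66622158071/2560000000000

The Type I error probability is α = P(S ≥ 7) computed under H₀, where S ~ Binomial(10, 7/20).
Summing C(10,j)(7/20)^j(13/20)^{10−j} for j = 7,…,10 gives 66622158071/2560000000000.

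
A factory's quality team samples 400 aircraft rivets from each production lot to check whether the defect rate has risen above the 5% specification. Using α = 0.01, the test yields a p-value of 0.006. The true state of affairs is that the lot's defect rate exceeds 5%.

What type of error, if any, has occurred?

No error — this is a correct decision.

The conventional null hypothesis is that the lot's defect rate is 5% (within specification).
Since p = 0.006 < α = 0.01, H₀ is rejected.
H₀ is false (actually the lot's defect rate exceeds 5%).
The decision matches the true state — no error.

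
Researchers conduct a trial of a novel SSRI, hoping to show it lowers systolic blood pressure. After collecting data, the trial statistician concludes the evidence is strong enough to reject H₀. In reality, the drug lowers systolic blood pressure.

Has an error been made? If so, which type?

Neither — the decision is correct.

The conventional null hypothesis here is that the drug has no effect on systolic blood pressure.
The test rejected a false H₀ — the decision matches the true state.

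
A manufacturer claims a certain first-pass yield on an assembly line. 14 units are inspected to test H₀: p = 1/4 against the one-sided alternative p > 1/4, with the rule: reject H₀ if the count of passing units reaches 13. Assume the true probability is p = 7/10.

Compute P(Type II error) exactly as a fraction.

95252438490057/100000000000000

A Type II error is failing to reject when Ha holds: with p = 7/10, β = P(K ≤ 12).
Equivalently, β = 1 − P(K ≥ 13) = 95252438490057/100000000000000.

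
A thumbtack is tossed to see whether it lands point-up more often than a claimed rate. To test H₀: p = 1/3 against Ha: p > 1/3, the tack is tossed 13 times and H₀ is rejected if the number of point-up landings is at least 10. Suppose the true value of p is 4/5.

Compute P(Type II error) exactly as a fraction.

61688401/244140625

A Type II error is failing to reject when Ha holds: with p = 4/5, β = P(K ≤ 9).
Adding the binomial probabilities P(K=0)+…+P(K=9) at p = 4/5 gives 61688401/244140625.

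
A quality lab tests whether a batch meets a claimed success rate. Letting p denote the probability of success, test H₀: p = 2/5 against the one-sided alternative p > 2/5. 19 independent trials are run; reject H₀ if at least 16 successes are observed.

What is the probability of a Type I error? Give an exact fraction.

1931804672/19073486328125

Under H₀, Y ~ Binomial(19, 2/5), and α = P(Y ≥ 16).
Summing C(19,j)(2/5)^j(3/5)^{19−j} for j = 16,…,19 gives 1931804672/19073486328125.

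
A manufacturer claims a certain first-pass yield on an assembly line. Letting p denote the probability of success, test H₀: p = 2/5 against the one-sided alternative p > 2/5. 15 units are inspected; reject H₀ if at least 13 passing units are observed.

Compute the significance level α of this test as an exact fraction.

The Type I error probability is α = P(K ≥ 13) computed under H₀, where K ~ Binomial(15, 2/5).
P(K ≥ 13) = Σ_{j=13}^{15} C(15,j)·(2/5)^j·(3/5)^{15-j} = 8511488/30517578125.

8511488/30517578125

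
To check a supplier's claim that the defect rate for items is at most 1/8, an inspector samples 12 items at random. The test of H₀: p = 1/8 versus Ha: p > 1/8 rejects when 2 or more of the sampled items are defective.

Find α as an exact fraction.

31150268619/68719476736

Under H₀, Y ~ Binomial(12, 1/8); the Type I error rate is P(Y ≥ 2).
Computing the lower-tail complement: 1 − 37569208117/68719476736 = 31150268619/68719476736.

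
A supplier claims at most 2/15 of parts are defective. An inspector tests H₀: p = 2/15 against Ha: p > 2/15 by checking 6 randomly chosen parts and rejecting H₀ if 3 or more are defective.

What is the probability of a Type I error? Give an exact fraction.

α = P(reject H₀ | H₀ true) = P(S ≥ 3 | p = 2/15), S ~ Binomial(6, 2/15).
α = 1 − P(S ≤ 2) = 1 − 2199197/2278125 = 78928/2278125.

78928/2278125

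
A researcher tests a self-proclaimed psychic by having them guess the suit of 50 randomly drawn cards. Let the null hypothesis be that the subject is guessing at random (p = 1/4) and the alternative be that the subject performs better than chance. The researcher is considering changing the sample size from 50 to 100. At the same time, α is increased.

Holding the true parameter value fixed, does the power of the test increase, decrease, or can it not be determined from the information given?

Increasing n separates the H₀ and Ha sampling distributions, so under Ha fewer outcomes land in the acceptance region. A larger α widens the rejection region, so when the alternative is true more outcomes lead to rejection — failing to reject becomes less likely. Both changes push β in the same direction.
Since power = 1 − β and β decreases, power increases.

It increases.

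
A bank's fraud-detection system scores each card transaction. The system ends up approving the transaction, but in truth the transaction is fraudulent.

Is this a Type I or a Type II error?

Type II error

The null hypothesis here is that the transaction is legitimate.
'Approving the transaction' corresponds to failing to reject H₀.
H₀ was not rejected but H₀ is false — a Type II error (false negative).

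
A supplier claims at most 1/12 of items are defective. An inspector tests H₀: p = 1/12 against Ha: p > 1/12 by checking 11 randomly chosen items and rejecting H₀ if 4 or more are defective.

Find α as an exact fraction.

305362129/30958682112

α = P(reject H₀ | H₀ true) = P(Y ≥ 4 | p = 1/12), Y ~ Binomial(11, 1/12).
Via the complement, α = 1 − Σ_{j=0}^{3} C(11,j)(1/12)^j(11/12)^{11-j} = 305362129/30958682112.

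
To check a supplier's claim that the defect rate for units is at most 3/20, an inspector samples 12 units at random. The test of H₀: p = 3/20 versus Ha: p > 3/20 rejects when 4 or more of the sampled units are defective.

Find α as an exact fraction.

75535426487313/819200000000000

α = P(reject H₀ | H₀ true) = P(S ≥ 4 | p = 3/20), S ~ Binomial(12, 3/20).
Computing the lower-tail complement: 1 − 743664573512687/819200000000000 = 75535426487313/819200000000000.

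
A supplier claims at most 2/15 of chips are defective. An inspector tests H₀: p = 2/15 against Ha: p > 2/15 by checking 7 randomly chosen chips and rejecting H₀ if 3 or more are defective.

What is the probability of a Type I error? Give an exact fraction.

623128/11390625

Under H₀, K ~ Binomial(7, 2/15); the Type I error rate is P(K ≥ 3).
Via the complement, α = 1 − Σ_{j=0}^{2} C(7,j)(2/15)^j(13/15)^{7-j} = 623128/11390625.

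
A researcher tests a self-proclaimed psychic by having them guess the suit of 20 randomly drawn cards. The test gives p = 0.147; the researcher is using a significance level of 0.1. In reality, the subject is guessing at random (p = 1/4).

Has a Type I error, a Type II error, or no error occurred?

Neither — the decision is correct.

The conventional null hypothesis is that the subject is guessing at random (p = 1/4).
Since p = 0.147 ≥ α = 0.1, H₀ is not rejected.
H₀ is true (actually the subject is guessing at random (p = 1/4)).
The decision matches the true state — no error.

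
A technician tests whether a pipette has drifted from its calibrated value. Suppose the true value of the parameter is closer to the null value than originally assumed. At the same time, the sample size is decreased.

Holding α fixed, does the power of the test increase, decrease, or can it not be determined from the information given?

It decreases.

A smaller departure from H₀ means the test statistic under Ha is distributed closer to where it would be under H₀; rejection becomes less likely. A smaller sample increases the standard error, so the sampling distributions under H₀ and Ha overlap more. Both changes push β in the same direction.
Since power = 1 − β and β increases, power decreases.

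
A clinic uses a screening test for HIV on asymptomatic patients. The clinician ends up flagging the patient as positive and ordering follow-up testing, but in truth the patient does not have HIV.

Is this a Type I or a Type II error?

Type I error

The null hypothesis here is that the patient does not have HIV.
'Flagging the patient as positive and ordering follow-up testing' corresponds to rejecting H₀.
H₀ was rejected but H₀ is true — a Type I error (false positive).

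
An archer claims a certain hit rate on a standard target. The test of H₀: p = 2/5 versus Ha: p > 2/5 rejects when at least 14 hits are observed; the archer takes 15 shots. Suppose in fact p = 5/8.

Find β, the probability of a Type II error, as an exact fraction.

β = P(fail to reject H₀ | Ha true) = P(K ≤ 13 | p = 5/8), K ~ Binomial(15, 5/8).
Summing C(15,j)·(5/8)^j·(3/8)^{15-j} for j = 0..13 gives 17439598153791/17592186044416.

17439598153791/17592186044416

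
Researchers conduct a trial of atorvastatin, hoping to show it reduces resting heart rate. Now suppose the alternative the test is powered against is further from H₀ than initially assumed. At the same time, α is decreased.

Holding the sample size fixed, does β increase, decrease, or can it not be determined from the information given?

The first change alone would make β decrease; the second alone would make β increase. Which effect dominates depends on the magnitudes, which are not given.

Cannot be determined from the information given.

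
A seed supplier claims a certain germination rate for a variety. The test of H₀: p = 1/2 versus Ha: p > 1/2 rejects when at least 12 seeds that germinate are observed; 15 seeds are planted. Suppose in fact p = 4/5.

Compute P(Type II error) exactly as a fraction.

β = P(fail to reject H₀ | Ha true) = P(K ≤ 11 | p = 4/5), K ~ Binomial(15, 4/5).
Equivalently, β = 1 − P(K ≥ 12) = 10737240461/30517578125.

10737240461/30517578125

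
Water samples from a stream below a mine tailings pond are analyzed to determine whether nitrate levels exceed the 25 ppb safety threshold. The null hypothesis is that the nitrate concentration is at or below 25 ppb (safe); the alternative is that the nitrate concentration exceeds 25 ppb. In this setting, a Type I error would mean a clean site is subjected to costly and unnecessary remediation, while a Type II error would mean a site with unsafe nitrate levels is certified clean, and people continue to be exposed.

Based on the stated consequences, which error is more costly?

The Type II consequence (a site with unsafe nitrate levels is certified clean, and people continue to be exposed) is more severe than the Type I consequence (a clean site is subjected to costly and unnecessary remediation).

Type II error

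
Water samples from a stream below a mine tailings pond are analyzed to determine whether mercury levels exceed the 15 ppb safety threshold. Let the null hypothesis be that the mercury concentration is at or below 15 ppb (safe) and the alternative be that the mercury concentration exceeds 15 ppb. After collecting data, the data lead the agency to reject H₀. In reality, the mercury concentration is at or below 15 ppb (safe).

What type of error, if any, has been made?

H₀ was rejected, but H₀ is actually true.
Rejecting a true null hypothesis is a Type I error (false positive).

Type I error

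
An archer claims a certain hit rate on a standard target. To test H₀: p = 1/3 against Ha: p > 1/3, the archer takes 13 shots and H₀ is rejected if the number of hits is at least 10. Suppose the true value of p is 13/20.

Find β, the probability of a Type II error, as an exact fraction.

Under the alternative p = 13/20, S ~ Binomial(13, 13/20); β is the probability the test does not reject, P(S < 10).
Summing C(13,j)·(13/20)^j·(7/20)^{13-j} for j = 0..9 gives 739046497348117/1024000000000000.

739046497348117/1024000000000000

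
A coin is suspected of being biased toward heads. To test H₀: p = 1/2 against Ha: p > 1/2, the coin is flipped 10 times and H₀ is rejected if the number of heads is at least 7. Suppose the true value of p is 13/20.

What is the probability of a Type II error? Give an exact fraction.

Under the alternative p = 13/20, K ~ Binomial(10, 13/20); β is the probability the test does not reject, P(K < 7).
Summing C(10,j)·(13/20)^j·(7/20)^{10-j} for j = 0..6 gives 1244602838129/2560000000000.

1244602838129/2560000000000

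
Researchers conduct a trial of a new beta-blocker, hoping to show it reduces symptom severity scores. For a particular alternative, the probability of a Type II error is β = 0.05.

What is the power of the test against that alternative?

Power = 1 − β = 1 − 0.05 = 0.95.

0.95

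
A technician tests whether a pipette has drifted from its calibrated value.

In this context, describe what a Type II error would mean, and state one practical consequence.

With the conventional null hypothesis that the instrument is correctly calibrated:
A Type II error is failing to reject H₀ when H₀ is false.
Here that means leaving the instrument in service when actually the instrument has drifted out of calibration.

A Type II error would mean concluding that the instrument is correctly calibrated (or at least failing to establish that the instrument has drifted out of calibration) when in fact the instrument has drifted out of calibration. Consequence: an out-of-calibration instrument continues producing bad measurements.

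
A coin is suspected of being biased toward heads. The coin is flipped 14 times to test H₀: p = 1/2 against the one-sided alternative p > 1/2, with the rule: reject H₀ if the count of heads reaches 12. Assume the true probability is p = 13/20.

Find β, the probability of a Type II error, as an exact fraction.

A Type II error is failing to reject when Ha holds: with p = 13/20, β = P(K ≤ 11).
Adding the binomial probabilities P(K=0)+…+P(K=11) at p = 13/20 gives 750447350803558569/819200000000000000.

750447350803558569/819200000000000000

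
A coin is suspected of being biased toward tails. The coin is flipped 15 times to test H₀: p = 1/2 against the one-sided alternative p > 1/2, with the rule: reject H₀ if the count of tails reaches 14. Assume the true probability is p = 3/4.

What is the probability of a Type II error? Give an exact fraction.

493824191/536870912

Under the alternative p = 3/4, X ~ Binomial(15, 3/4); β is the probability the test does not reject, P(X < 14).
Summing C(15,j)·(3/4)^j·(1/4)^{15-j} for j = 0..13 gives 493824191/536870912.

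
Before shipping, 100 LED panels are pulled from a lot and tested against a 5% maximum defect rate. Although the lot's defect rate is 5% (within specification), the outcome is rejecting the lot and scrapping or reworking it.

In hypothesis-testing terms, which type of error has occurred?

The null hypothesis here is that the lot's defect rate is 5% (within specification).
'Rejecting the lot and scrapping or reworking it' corresponds to rejecting H₀.
H₀ was rejected but H₀ is true — a Type I error (false positive).

Type I error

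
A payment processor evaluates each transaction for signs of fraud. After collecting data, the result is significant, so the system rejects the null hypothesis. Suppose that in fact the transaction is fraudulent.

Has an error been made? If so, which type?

No error — this is a correct decision.

The conventional null hypothesis here is that the transaction is legitimate.
The test rejected a false H₀ — the decision matches the true state.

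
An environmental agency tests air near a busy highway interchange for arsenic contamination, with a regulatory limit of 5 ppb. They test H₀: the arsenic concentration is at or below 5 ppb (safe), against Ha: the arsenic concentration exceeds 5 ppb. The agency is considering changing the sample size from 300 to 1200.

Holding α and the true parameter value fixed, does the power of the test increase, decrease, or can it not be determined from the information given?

A larger sample reduces the standard error, pulling the sampling distribution under Ha further from the non-rejection region.
Since power = 1 − β and β decreases, power increases.

It increases.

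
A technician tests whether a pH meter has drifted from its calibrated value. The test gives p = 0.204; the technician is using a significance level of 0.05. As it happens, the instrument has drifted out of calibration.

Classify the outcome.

Type II error

The conventional null hypothesis is that the instrument is correctly calibrated.
Since p = 0.204 ≥ α = 0.05, H₀ is not rejected.
H₀ is false (actually the instrument has drifted out of calibration).
Failing to reject a false H₀ is a Type II error.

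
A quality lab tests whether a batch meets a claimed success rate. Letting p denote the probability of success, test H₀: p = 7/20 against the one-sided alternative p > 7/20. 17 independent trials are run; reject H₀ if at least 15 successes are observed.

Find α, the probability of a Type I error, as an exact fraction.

Under H₀, X ~ Binomial(17, 7/20), and α = P(X ≥ 15).
Summing C(17,j)(7/20)^j(13/20)^{17−j} for j = 15,…,17 gives 5834753095719947/655360000000000000000.

5834753095719947/655360000000000000000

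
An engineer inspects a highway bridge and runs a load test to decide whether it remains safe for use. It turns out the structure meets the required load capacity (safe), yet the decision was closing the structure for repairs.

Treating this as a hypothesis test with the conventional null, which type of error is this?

Type I error

The null hypothesis here is that the structure meets the required load capacity (safe).
'Closing the structure for repairs' corresponds to rejecting H₀.
H₀ was rejected but H₀ is true — a Type I error (false positive).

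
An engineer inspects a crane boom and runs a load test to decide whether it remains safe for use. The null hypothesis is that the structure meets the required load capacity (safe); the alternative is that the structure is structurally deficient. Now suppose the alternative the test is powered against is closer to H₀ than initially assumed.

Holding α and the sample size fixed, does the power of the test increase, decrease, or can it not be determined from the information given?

It decreases.

A smaller true effect puts the Ha sampling distribution closer to H₀, so more of it falls in the non-rejection region.
Since power = 1 − β and β increases, power decreases.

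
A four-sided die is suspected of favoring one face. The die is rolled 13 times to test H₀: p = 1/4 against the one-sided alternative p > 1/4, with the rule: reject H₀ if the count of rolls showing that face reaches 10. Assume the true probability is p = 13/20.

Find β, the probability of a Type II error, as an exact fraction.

739046497348117/1024000000000000

β = P(fail to reject H₀ | Ha true) = P(X ≤ 9 | p = 13/20), X ~ Binomial(13, 13/20).
Summing C(13,j)·(13/20)^j·(7/20)^{13-j} for j = 0..9 gives 739046497348117/1024000000000000.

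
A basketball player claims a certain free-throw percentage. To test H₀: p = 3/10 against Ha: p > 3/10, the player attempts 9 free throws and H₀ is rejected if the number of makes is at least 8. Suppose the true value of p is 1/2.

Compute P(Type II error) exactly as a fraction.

Under the alternative p = 1/2, S ~ Binomial(9, 1/2); β is the probability the test does not reject, P(S < 8).
Summing C(9,j)·(1/2)^j·(1/2)^{9-j} for j = 0..7 gives 251/256.

251/256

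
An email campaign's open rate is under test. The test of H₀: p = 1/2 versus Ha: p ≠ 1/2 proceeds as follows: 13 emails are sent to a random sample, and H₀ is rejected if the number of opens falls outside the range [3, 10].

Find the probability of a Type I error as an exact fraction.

α = P(X ≤ 2 or X ≥ 11 | p = 1/2), X ~ Binomial(13, 1/2).
By symmetry, α = 2·P(X ≤ 2) = 2·(1 + 13 + 78)/8192 = 184/8192 = 23/1024.

23/1024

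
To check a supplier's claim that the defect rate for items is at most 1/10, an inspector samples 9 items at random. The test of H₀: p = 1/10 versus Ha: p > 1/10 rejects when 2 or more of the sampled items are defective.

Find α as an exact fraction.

α = P(reject H₀ | H₀ true) = P(Y ≥ 2 | p = 1/10), Y ~ Binomial(9, 1/10).
α = 1 − P(Y ≤ 1) = 1 − 387420489/500000000 = 112579511/500000000.

112579511/500000000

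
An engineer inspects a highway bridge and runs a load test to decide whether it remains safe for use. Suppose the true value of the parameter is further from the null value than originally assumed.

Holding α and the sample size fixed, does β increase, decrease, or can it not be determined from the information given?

It decreases.

A larger true effect moves the Ha sampling distribution further from the H₀ critical value, making rejection more likely when Ha is true.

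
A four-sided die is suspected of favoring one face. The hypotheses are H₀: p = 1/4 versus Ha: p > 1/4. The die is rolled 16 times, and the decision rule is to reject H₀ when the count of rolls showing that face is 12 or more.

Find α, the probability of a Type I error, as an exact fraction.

Under H₀, Y ~ Binomial(16, 1/4), and α = P(Y ≥ 12).
Summing C(16,j)(1/4)^j(3/4)^{16−j} for j = 12,…,16 gives 163669/4294967296.

163669/4294967296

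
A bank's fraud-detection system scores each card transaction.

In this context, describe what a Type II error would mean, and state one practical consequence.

A Type II error would mean concluding that the transaction is legitimate (or at least failing to establish that the transaction is fraudulent) when in fact the transaction is fraudulent. Consequence: a fraudulent charge goes through and the bank absorbs the loss.

With the conventional null hypothesis that the transaction is legitimate:
A Type II error is failing to reject H₀ when H₀ is false.
Here that means approving the transaction when actually the transaction is fraudulent.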